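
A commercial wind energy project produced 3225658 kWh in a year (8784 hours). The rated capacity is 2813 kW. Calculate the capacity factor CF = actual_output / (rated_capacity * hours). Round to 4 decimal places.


Capacity factor = actual output / maximum possible output
Maximum possible = rated * hours = 2813 * 8784 = 24709392 kWh
CF = 3225658 / 24709392
CF = 0.1305

0.1305


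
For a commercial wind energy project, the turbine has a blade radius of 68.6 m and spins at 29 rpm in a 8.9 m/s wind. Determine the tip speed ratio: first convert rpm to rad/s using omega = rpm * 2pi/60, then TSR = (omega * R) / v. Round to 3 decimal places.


Convert rotational speed to rad/s:
  omega = 29 * 2 * pi / 60 = 3.0369 rad/s
Compute tip speed:
  v_tip = omega * R = 3.0369 * 68.6 = 208.329 m/s
Tip speed ratio:
  TSR = v_tip / v_wind = 208.329 / 8.9 = 23.408

23.408


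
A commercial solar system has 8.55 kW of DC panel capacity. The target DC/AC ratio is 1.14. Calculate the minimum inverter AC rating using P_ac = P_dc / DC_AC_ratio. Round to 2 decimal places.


The inverter AC capacity is determined by the DC/AC ratio.
Given: P_dc = 8.55 kW, DC/AC ratio = 1.14
P_ac = P_dc / ratio = 8.55 / 1.14
P_ac = 7.50 kW

7.50


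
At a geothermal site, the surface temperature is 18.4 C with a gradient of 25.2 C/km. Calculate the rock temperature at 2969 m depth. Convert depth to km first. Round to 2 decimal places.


Convert depth to km: 2969 / 1000 = 2.969 km
Temperature increase = gradient * depth_km = 25.2 * 2.969 = 74.82 C
Temperature at depth = T_surface + delta_T = 18.4 + 74.82
T = 93.22 C

93.22


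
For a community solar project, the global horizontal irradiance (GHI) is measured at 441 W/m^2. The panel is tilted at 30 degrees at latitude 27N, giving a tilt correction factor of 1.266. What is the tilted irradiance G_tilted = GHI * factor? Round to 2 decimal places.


Identify the given values:
  GHI = 441 W/m^2, tilt correction factor = 1.266
Apply the formula G_tilted = GHI * factor:
  G_tilted = 441 * 1.266
  G_tilted = 558.31 W/m^2

558.31


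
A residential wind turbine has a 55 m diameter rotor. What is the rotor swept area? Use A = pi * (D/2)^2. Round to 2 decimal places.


Compute the rotor radius:
  r = D / 2 = 55 / 2 = 27.5 m
Calculate swept area:
  A = pi * r^2 = pi * 27.5^2
  A = 2375.83 m^2

2375.83


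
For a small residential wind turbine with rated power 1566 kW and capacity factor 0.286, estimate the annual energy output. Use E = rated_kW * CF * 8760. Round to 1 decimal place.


Annual energy = rated_kW * capacity_factor * hours_per_year
Given: P_rated = 1566 kW, CF = 0.286, hours = 8760
E = 1566 * 0.286 * 8760
E = 3923393.8 kWh

3923393.8


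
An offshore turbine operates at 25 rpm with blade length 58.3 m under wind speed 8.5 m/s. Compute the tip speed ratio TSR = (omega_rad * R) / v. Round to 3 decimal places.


Convert rotational speed to rad/s:
  omega = 25 * 2 * pi / 60 = 2.618 rad/s
Compute tip speed:
  v_tip = omega * R = 2.618 * 58.3 = 152.629 m/s
Tip speed ratio:
  TSR = v_tip / v_wind = 152.629 / 8.5 = 17.956

17.956


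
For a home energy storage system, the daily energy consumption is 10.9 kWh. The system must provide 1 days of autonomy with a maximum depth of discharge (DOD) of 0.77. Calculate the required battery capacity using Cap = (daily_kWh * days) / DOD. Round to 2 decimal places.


Total energy needed = daily * days = 10.9 * 1 = 10.9 kWh
Account for depth of discharge:
  Cap = total_energy / DOD = 10.9 / 0.77
  Cap = 14.16 kWh

14.16


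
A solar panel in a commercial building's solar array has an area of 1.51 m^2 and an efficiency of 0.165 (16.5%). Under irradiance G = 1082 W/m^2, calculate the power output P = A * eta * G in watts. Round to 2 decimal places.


Use the solar power formula P = A * eta * G.
Given: A = 1.51 m^2, eta = 0.165, G = 1082 W/m^2
P = 1.51 * 0.165 * 1082
P = 269.58 W

269.58


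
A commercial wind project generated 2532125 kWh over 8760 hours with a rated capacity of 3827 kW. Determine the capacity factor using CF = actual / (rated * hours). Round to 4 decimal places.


Capacity factor = actual output / maximum possible output
Maximum possible = rated * hours = 3827 * 8760 = 33524520 kWh
CF = 2532125 / 33524520
CF = 0.0755

0.0755


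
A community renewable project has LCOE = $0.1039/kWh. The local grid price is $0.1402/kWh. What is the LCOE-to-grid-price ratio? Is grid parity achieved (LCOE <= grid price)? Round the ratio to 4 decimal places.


Compare LCOE to grid price:
  LCOE = $0.1039/kWh, Grid price = $0.1402/kWh
  Ratio = LCOE / grid_price = 0.1039 / 0.1402 = 0.7411
  Grid parity achieved (ratio <= 1)? yes

0.7411


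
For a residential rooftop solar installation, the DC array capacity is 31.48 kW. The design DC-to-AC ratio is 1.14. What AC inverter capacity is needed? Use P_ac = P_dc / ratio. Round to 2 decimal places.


The inverter AC capacity is determined by the DC/AC ratio.
Given: P_dc = 31.48 kW, DC/AC ratio = 1.14
P_ac = P_dc / ratio = 31.48 / 1.14
P_ac = 27.61 kW

27.61


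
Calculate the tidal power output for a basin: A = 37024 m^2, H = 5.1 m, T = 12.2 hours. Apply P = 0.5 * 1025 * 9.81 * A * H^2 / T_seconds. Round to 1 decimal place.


Convert period to seconds: T = 12.2 * 3600 = 43920.0 s
H^2 = 5.1^2 = 26.01
P = 0.5 * rho * g * A * H^2 / T
P = 0.5 * 1025 * 9.81 * 37024 * 26.01 / 43920.0
P = 110236.2 W

110236.2


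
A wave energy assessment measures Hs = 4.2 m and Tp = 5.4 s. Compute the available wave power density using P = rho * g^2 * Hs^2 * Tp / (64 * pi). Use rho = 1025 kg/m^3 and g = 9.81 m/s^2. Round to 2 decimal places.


Apply wave power formula:
  g^2 = 9.81^2 = 96.2361
  Hs^2 = 4.2^2 = 17.64
  Numerator = rho * g^2 * Hs^2 * Tp = 1025 * 96.2361 * 17.64 * 5.4 = 9396242.59
  Denominator = 64 * pi = 201.0619
  P = 9396242.59 / 201.0619 = 46733.08 W/m

46733.08


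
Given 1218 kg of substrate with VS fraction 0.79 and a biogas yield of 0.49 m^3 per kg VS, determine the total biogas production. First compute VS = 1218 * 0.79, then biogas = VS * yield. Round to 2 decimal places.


Compute volatile solids:
  VS = mass * VS_fraction = 1218 * 0.79 = 962.22 kg
Calculate biogas volume:
  Biogas = VS * specific_yield = 962.22 * 0.49
  Biogas = 471.49 m^3

471.49


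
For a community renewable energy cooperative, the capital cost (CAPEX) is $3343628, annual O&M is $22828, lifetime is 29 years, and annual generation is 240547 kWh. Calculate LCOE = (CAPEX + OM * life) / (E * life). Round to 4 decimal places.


Total cost = CAPEX + OM * lifetime = 3343628 + 22828 * 29 = 3343628 + 662012 = 4005640
Total generation = annual * lifetime = 240547 * 29 = 6975863 kWh
LCOE = 4005640 / 6975863
LCOE = 0.5742 $/kWh

0.5742


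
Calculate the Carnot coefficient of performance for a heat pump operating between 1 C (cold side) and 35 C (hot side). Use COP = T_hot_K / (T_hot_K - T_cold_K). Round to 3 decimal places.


Convert to Kelvin:
  T_hot = 35 + 273.15 = 308.15 K
  T_cold = 1 + 273.15 = 274.15 K
Apply Carnot COP formula:
  COP = T_hot_K / (T_hot_K - T_cold_K) = 308.15 / 34.0
  COP = 9.063

9.063


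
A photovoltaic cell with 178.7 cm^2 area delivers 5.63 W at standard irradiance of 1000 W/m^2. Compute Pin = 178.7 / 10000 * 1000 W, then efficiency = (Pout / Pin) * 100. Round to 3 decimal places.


First compute the input power:
  Pin = area_cm2 / 10000 * G = 178.7 / 10000 * 1000 = 17.87 W
Then compute efficiency:
  Efficiency = (Pout / Pin) * 100 = (5.63 / 17.87) * 100
  Efficiency = 31.505%

31.505


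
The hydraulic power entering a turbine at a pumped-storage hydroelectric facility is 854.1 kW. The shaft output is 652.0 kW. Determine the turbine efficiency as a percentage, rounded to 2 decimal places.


Turbine efficiency = (output power / input power) * 100
eta = (652.0 / 854.1) * 100
eta = 76.34%

76.34


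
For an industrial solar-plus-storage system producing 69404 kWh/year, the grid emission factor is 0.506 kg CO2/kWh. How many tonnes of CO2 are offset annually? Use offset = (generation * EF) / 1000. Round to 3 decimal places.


CO2 offset in kg = generation * emission_factor
CO2 offset = 69404 * 0.506 = 35118.42 kg
Convert to tonnes:
  CO2 offset = 35118.42 / 1000 = 35.118 tonnes

35.118


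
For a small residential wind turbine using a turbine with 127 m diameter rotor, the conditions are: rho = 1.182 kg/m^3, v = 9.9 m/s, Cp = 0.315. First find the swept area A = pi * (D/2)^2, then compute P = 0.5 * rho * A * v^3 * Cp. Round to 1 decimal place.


Step 1 -- Compute swept area:
  A = pi * (D/2)^2 = pi * (127/2)^2 = 12667.69 m^2
Step 2 -- Apply wind power equation:
  P = 0.5 * rho * A * v^3 * Cp
  v^3 = 9.9^3 = 970.299
  P = 0.5 * 1.182 * 12667.69 * 970.299 * 0.315
  P = 2288236.7 W

2288236.7


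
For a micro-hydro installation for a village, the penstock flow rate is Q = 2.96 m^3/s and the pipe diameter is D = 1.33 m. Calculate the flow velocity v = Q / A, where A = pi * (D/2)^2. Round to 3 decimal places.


Compute pipe cross-sectional area:
  A = pi * (D/2)^2 = pi * (1.33/2)^2 = 1.3893 m^2
Calculate velocity:
  v = Q / A = 2.96 / 1.3893
  v = 2.131 m/s

2.131


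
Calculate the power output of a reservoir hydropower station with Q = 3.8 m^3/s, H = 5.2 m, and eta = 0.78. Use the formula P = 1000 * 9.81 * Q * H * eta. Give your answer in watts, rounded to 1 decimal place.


Apply the hydropower formula P = rho * g * Q * H * eta
rho * g = 1000 * 9.81 = 9810.0
P = 9810.0 * 3.8 * 5.2 * 0.78
P = 151199.6 W

151199.6


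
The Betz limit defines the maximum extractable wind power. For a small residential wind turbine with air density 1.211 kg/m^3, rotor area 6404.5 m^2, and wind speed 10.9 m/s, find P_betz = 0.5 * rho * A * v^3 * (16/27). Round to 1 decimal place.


The Betz coefficient Cp_max = 16/27 = 0.5926
v^3 = 10.9^3 = 1295.029
P_betz = 0.5 * rho * A * v^3 * Cp_max
P_betz = 0.5 * 1.211 * 6404.5 * 1295.029 * 0.5926
P_betz = 2976014.8 W

2976014.8


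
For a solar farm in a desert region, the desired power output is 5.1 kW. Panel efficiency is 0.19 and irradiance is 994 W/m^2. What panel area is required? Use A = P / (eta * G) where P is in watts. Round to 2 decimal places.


Convert target power to watts: P = 5.1 * 1000 = 5100.0 W
Compute denominator: eta * G = 0.19 * 994 = 188.86
Required area A = P / (eta * G) = 5100.0 / 188.86
A = 27.00 m^2

27.00


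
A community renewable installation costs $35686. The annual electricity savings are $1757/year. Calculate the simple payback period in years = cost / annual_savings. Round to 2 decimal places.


Simple payback period = initial cost / annual savings
Payback = 35686 / 1757
Payback = 20.31 years

20.31


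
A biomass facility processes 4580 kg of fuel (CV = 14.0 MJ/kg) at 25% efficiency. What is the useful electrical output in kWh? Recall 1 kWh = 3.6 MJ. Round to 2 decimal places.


Total energy = mass * CV = 4580 * 14.0 = 64120.0 MJ
Useful energy = total * eta = 64120.0 * 0.25 = 16030.0 MJ
Convert to kWh: 16030.0 / 3.6
Useful energy = 4452.78 kWh

4452.78


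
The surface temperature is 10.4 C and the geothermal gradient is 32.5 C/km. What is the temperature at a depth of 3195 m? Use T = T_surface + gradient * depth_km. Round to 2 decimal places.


Convert depth to km: 3195 / 1000 = 3.195 km
Temperature increase = gradient * depth_km = 32.5 * 3.195 = 103.84 C
Temperature at depth = T_surface + delta_T = 10.4 + 103.84
T = 114.24 C

114.24


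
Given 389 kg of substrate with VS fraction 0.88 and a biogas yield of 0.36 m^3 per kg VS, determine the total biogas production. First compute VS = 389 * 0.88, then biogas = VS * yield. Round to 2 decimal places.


Compute volatile solids:
  VS = mass * VS_fraction = 389 * 0.88 = 342.32 kg
Calculate biogas volume:
  Biogas = VS * specific_yield = 342.32 * 0.36
  Biogas = 123.24 m^3

123.24


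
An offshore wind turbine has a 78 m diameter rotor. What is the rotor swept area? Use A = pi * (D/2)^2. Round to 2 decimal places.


Compute the rotor radius:
  r = D / 2 = 78 / 2 = 39.0 m
Calculate swept area:
  A = pi * r^2 = pi * 39.0^2
  A = 4778.36 m^2

4778.36


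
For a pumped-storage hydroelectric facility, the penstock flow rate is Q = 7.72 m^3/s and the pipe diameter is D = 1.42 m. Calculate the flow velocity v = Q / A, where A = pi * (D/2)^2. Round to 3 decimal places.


Compute pipe cross-sectional area:
  A = pi * (D/2)^2 = pi * (1.42/2)^2 = 1.5837 m^2
Calculate velocity:
  v = Q / A = 7.72 / 1.5837
  v = 4.875 m/s

4.875


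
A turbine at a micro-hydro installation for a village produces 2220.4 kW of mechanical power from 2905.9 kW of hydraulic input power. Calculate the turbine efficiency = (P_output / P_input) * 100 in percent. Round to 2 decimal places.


Turbine efficiency = (output power / input power) * 100
eta = (2220.4 / 2905.9) * 100
eta = 76.41%

76.41


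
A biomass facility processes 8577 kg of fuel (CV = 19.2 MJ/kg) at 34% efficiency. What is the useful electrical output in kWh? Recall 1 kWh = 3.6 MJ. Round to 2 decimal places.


Total energy = mass * CV = 8577 * 19.2 = 164678.4 MJ
Useful energy = total * eta = 164678.4 * 0.34 = 55990.66 MJ
Convert to kWh: 55990.66 / 3.6
Useful energy = 15552.96 kWh

15552.96


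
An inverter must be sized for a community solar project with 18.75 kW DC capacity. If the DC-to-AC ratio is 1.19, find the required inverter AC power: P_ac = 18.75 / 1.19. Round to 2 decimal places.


The inverter AC capacity is determined by the DC/AC ratio.
Given: P_dc = 18.75 kW, DC/AC ratio = 1.19
P_ac = P_dc / ratio = 18.75 / 1.19
P_ac = 15.76 kW

15.76


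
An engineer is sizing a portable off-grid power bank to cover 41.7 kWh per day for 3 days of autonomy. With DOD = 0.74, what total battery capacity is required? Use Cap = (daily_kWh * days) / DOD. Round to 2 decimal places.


Total energy needed = daily * days = 41.7 * 3 = 125.1 kWh
Account for depth of discharge:
  Cap = total_energy / DOD = 125.1 / 0.74
  Cap = 169.05 kWh

169.05


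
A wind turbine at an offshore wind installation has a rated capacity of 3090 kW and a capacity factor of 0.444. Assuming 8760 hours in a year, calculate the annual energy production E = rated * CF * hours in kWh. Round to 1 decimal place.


Annual energy = rated_kW * capacity_factor * hours_per_year
Given: P_rated = 3090 kW, CF = 0.444, hours = 8760
E = 3090 * 0.444 * 8760
E = 12018369.6 kWh

12018369.6


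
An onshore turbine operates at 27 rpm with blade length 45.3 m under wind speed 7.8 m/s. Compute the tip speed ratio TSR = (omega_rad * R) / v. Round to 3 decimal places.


Convert rotational speed to rad/s:
  omega = 27 * 2 * pi / 60 = 2.8274 rad/s
Compute tip speed:
  v_tip = omega * R = 2.8274 * 45.3 = 128.083 m/s
Tip speed ratio:
  TSR = v_tip / v_wind = 128.083 / 7.8 = 16.421

16.421


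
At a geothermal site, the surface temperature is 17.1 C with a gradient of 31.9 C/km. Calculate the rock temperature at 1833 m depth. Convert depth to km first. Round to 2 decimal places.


Convert depth to km: 1833 / 1000 = 1.833 km
Temperature increase = gradient * depth_km = 31.9 * 1.833 = 58.47 C
Temperature at depth = T_surface + delta_T = 17.1 + 58.47
T = 75.57 C

75.57


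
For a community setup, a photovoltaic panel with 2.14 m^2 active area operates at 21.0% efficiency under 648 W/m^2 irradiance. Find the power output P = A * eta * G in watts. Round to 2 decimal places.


Use the solar power formula P = A * eta * G.
Given: A = 2.14 m^2, eta = 0.21, G = 648 W/m^2
P = 2.14 * 0.21 * 648
P = 291.21 W

291.21


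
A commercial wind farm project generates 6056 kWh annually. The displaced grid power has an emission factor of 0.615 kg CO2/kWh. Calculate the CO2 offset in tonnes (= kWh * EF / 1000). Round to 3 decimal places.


CO2 offset in kg = generation * emission_factor
CO2 offset = 6056 * 0.615 = 3724.44 kg
Convert to tonnes:
  CO2 offset = 3724.44 / 1000 = 3.724 tonnes

3.724


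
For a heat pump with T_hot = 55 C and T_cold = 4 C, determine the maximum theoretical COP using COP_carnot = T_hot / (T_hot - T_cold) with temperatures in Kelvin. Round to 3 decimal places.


Convert to Kelvin:
  T_hot = 55 + 273.15 = 328.15 K
  T_cold = 4 + 273.15 = 277.15 K
Apply Carnot COP formula:
  COP = T_hot_K / (T_hot_K - T_cold_K) = 328.15 / 51.0
  COP = 6.434

6.434


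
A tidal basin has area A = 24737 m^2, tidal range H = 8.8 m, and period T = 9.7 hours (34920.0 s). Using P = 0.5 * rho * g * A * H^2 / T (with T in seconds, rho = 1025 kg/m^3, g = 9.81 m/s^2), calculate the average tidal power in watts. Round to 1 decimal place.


Convert period to seconds: T = 9.7 * 3600 = 34920.0 s
H^2 = 8.8^2 = 77.44
P = 0.5 * rho * g * A * H^2 / T
P = 0.5 * 1025 * 9.81 * 24737 * 77.44 / 34920.0
P = 275804.3 W

275804.3


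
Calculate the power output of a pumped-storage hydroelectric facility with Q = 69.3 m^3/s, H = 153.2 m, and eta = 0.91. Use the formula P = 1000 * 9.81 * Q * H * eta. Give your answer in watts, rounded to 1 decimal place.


Apply the hydropower formula P = rho * g * Q * H * eta
rho * g = 1000 * 9.81 = 9810.0
P = 9810.0 * 69.3 * 153.2 * 0.91
P = 94776878.2 W

94776878.2


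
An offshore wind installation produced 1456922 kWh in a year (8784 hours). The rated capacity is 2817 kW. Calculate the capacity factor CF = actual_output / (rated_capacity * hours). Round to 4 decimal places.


Capacity factor = actual output / maximum possible output
Maximum possible = rated * hours = 2817 * 8784 = 24744528 kWh
CF = 1456922 / 24744528
CF = 0.0589

0.0589


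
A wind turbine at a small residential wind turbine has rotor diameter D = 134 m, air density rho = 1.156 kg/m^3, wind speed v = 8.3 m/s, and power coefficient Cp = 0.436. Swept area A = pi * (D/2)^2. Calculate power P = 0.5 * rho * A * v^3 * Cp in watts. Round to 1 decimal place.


Step 1 -- Compute swept area:
  A = pi * (D/2)^2 = pi * (134/2)^2 = 14102.61 m^2
Step 2 -- Apply wind power equation:
  P = 0.5 * rho * A * v^3 * Cp
  v^3 = 8.3^3 = 571.787
  P = 0.5 * 1.156 * 14102.61 * 571.787 * 0.436
  P = 2032114.1 W

2032114.1


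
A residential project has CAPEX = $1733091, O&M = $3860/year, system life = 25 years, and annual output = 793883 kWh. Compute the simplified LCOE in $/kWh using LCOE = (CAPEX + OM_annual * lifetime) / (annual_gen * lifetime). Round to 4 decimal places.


Total cost = CAPEX + OM * lifetime = 1733091 + 3860 * 25 = 1733091 + 96500 = 1829591
Total generation = annual * lifetime = 793883 * 25 = 19847075 kWh
LCOE = 1829591 / 19847075
LCOE = 0.0922 $/kWh

0.0922


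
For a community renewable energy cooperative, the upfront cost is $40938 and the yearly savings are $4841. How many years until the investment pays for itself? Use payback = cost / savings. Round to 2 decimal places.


Simple payback period = initial cost / annual savings
Payback = 40938 / 4841
Payback = 8.46 years

8.46


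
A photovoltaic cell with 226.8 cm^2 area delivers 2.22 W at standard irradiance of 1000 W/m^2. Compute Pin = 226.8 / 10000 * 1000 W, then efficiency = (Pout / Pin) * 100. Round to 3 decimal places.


First compute the input power:
  Pin = area_cm2 / 10000 * G = 226.8 / 10000 * 1000 = 22.68 W
Then compute efficiency:
  Efficiency = (Pout / Pin) * 100 = (2.22 / 22.68) * 100
  Efficiency = 9.788%

9.788


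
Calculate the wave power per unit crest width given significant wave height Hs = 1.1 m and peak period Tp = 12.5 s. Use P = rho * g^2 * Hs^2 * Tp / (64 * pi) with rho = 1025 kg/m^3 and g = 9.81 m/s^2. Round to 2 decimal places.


Apply wave power formula:
  g^2 = 9.81^2 = 96.2361
  Hs^2 = 1.1^2 = 1.21
  Numerator = rho * g^2 * Hs^2 * Tp = 1025 * 96.2361 * 1.21 * 12.5 = 1491960.29
  Denominator = 64 * pi = 201.0619
  P = 1491960.29 / 201.0619 = 7420.40 W/m

7420.40


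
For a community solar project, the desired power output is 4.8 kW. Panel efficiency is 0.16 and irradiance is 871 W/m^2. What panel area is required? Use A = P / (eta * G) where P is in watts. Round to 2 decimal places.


Convert target power to watts: P = 4.8 * 1000 = 4800.0 W
Compute denominator: eta * G = 0.16 * 871 = 139.36
Required area A = P / (eta * G) = 4800.0 / 139.36
A = 34.44 m^2

34.44


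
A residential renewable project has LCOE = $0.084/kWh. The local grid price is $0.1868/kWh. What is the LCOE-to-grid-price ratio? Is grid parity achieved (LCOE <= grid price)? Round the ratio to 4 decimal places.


Compare LCOE to grid price:
  LCOE = $0.084/kWh, Grid price = $0.1868/kWh
  Ratio = LCOE / grid_price = 0.084 / 0.1868 = 0.4497
  Grid parity achieved (ratio <= 1)? yes

0.4497


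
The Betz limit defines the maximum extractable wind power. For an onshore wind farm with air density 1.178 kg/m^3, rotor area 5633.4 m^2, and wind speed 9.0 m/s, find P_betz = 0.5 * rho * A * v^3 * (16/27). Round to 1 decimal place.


The Betz coefficient Cp_max = 16/27 = 0.5926
v^3 = 9.0^3 = 729.0
P_betz = 0.5 * rho * A * v^3 * Cp_max
P_betz = 0.5 * 1.178 * 5633.4 * 729.0 * 0.5926
P_betz = 1433407.4 W

1433407.4


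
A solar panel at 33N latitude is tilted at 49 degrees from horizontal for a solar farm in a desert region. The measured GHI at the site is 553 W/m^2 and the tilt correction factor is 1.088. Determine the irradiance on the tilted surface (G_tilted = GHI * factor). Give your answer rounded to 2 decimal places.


Identify the given values:
  GHI = 553 W/m^2, tilt correction factor = 1.088
Apply the formula G_tilted = GHI * factor:
  G_tilted = 553 * 1.088
  G_tilted = 601.66 W/m^2

601.66


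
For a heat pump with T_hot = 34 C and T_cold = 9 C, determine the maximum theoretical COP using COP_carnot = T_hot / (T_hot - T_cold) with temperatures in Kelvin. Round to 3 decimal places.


Convert to Kelvin:
  T_hot = 34 + 273.15 = 307.15 K
  T_cold = 9 + 273.15 = 282.15 K
Apply Carnot COP formula:
  COP = T_hot_K / (T_hot_K - T_cold_K) = 307.15 / 25.0
  COP = 12.286

12.286


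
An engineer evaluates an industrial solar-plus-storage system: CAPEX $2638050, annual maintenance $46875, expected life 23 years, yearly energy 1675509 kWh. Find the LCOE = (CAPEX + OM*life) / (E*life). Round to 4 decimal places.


Total cost = CAPEX + OM * lifetime = 2638050 + 46875 * 23 = 2638050 + 1078125 = 3716175
Total generation = annual * lifetime = 1675509 * 23 = 38536707 kWh
LCOE = 3716175 / 38536707
LCOE = 0.0964 $/kWh

0.0964


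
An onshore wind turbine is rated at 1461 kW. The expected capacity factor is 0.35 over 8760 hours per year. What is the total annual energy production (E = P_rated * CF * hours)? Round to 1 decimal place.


Annual energy = rated_kW * capacity_factor * hours_per_year
Given: P_rated = 1461 kW, CF = 0.35, hours = 8760
E = 1461 * 0.35 * 8760
E = 4479426.0 kWh

4479426.0


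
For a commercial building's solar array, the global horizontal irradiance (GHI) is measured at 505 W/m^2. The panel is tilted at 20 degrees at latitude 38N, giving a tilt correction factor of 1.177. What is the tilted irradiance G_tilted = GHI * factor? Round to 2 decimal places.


Identify the given values:
  GHI = 505 W/m^2, tilt correction factor = 1.177
Apply the formula G_tilted = GHI * factor:
  G_tilted = 505 * 1.177
  G_tilted = 594.39 W/m^2

594.39


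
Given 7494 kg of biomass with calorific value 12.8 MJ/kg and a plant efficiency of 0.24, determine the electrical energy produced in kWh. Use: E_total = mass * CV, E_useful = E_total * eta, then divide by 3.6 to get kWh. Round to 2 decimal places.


Total energy = mass * CV = 7494 * 12.8 = 95923.2 MJ
Useful energy = total * eta = 95923.2 * 0.24 = 23021.57 MJ
Convert to kWh: 23021.57 / 3.6
Useful energy = 6394.88 kWh

6394.88


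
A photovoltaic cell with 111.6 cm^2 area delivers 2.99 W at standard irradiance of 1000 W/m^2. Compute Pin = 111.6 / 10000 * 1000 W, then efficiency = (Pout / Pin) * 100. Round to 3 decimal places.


First compute the input power:
  Pin = area_cm2 / 10000 * G = 111.6 / 10000 * 1000 = 11.16 W
Then compute efficiency:
  Efficiency = (Pout / Pin) * 100 = (2.99 / 11.16) * 100
  Efficiency = 26.792%

26.792


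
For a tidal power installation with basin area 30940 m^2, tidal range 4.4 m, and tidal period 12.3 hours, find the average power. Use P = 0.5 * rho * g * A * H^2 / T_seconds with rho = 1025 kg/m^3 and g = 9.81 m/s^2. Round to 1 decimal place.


Convert period to seconds: T = 12.3 * 3600 = 44280.0 s
H^2 = 4.4^2 = 19.36
P = 0.5 * rho * g * A * H^2 / T
P = 0.5 * 1025 * 9.81 * 30940 * 19.36 / 44280.0
P = 68011.3 W

68011.3


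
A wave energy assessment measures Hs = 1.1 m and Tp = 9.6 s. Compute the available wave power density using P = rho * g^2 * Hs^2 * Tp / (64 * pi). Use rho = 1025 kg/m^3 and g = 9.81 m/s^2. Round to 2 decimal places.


Apply wave power formula:
  g^2 = 9.81^2 = 96.2361
  Hs^2 = 1.1^2 = 1.21
  Numerator = rho * g^2 * Hs^2 * Tp = 1025 * 96.2361 * 1.21 * 9.6 = 1145825.5
  Denominator = 64 * pi = 201.0619
  P = 1145825.5 / 201.0619 = 5698.87 W/m

5698.87


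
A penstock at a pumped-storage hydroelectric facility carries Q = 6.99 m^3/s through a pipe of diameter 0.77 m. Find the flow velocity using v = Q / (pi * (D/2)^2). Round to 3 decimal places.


Compute pipe cross-sectional area:
  A = pi * (D/2)^2 = pi * (0.77/2)^2 = 0.4657 m^2
Calculate velocity:
  v = Q / A = 6.99 / 0.4657
  v = 15.011 m/s

15.011


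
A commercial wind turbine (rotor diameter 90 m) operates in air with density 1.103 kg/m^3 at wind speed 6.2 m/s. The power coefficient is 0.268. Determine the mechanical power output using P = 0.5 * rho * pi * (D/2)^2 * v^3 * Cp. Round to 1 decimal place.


Step 1 -- Compute swept area:
  A = pi * (D/2)^2 = pi * (90/2)^2 = 6361.73 m^2
Step 2 -- Apply wind power equation:
  P = 0.5 * rho * A * v^3 * Cp
  v^3 = 6.2^3 = 238.328
  P = 0.5 * 1.103 * 6361.73 * 238.328 * 0.268
  P = 224094.0 W

224094.0


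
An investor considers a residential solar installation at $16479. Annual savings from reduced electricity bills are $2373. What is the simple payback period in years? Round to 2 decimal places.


Simple payback period = initial cost / annual savings
Payback = 16479 / 2373
Payback = 6.94 years

6.94


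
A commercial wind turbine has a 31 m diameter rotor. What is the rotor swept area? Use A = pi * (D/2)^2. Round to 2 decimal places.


Compute the rotor radius:
  r = D / 2 = 31 / 2 = 15.5 m
Calculate swept area:
  A = pi * r^2 = pi * 15.5^2
  A = 754.77 m^2

754.77


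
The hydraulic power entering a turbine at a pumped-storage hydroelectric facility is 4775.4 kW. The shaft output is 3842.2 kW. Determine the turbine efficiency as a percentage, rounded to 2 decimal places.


Turbine efficiency = (output power / input power) * 100
eta = (3842.2 / 4775.4) * 100
eta = 80.46%

80.46


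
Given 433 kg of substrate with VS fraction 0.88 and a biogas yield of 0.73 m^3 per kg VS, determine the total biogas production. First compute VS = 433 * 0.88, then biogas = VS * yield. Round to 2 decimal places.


Compute volatile solids:
  VS = mass * VS_fraction = 433 * 0.88 = 381.04 kg
Calculate biogas volume:
  Biogas = VS * specific_yield = 381.04 * 0.73
  Biogas = 278.16 m^3

278.16


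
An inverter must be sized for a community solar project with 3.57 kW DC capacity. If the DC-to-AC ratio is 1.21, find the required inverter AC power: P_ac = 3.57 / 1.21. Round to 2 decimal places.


The inverter AC capacity is determined by the DC/AC ratio.
Given: P_dc = 3.57 kW, DC/AC ratio = 1.21
P_ac = P_dc / ratio = 3.57 / 1.21
P_ac = 2.95 kW

2.95


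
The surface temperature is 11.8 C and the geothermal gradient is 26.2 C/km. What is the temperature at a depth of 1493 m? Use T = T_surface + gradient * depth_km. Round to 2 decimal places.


Convert depth to km: 1493 / 1000 = 1.493 km
Temperature increase = gradient * depth_km = 26.2 * 1.493 = 39.12 C
Temperature at depth = T_surface + delta_T = 11.8 + 39.12
T = 50.92 C

50.92


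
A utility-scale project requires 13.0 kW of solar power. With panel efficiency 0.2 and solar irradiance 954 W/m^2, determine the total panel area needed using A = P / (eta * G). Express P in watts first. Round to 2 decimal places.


Convert target power to watts: P = 13.0 * 1000 = 13000.0 W
Compute denominator: eta * G = 0.2 * 954 = 190.8
Required area A = P / (eta * G) = 13000.0 / 190.8
A = 68.13 m^2

68.13


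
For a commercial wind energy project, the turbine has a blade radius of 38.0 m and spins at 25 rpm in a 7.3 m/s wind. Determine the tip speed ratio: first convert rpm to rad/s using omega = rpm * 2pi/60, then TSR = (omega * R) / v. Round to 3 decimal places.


Convert rotational speed to rad/s:
  omega = 25 * 2 * pi / 60 = 2.618 rad/s
Compute tip speed:
  v_tip = omega * R = 2.618 * 38.0 = 99.484 m/s
Tip speed ratio:
  TSR = v_tip / v_wind = 99.484 / 7.3 = 13.628

13.628


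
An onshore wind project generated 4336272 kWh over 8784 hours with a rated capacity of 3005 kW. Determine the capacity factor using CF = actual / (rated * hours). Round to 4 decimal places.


Capacity factor = actual output / maximum possible output
Maximum possible = rated * hours = 3005 * 8784 = 26395920 kWh
CF = 4336272 / 26395920
CF = 0.1643

0.1643


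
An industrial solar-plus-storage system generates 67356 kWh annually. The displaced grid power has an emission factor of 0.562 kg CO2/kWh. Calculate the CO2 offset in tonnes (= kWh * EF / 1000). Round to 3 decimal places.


CO2 offset in kg = generation * emission_factor
CO2 offset = 67356 * 0.562 = 37854.07 kg
Convert to tonnes:
  CO2 offset = 37854.07 / 1000 = 37.854 tonnes

37.854


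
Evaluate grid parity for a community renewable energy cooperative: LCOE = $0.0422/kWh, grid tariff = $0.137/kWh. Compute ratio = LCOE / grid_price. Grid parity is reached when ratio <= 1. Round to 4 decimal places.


Compare LCOE to grid price:
  LCOE = $0.0422/kWh, Grid price = $0.137/kWh
  Ratio = LCOE / grid_price = 0.0422 / 0.137 = 0.3080
  Grid parity achieved (ratio <= 1)? yes

0.3080


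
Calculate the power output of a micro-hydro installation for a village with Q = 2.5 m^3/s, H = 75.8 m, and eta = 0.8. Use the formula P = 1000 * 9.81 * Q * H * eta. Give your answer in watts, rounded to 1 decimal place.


Apply the hydropower formula P = rho * g * Q * H * eta
rho * g = 1000 * 9.81 = 9810.0
P = 9810.0 * 2.5 * 75.8 * 0.8
P = 1487196.0 W

1487196.0


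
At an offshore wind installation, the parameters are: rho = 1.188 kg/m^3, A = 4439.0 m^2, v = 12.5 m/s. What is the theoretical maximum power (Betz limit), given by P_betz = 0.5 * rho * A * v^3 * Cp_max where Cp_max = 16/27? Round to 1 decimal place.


The Betz coefficient Cp_max = 16/27 = 0.5926
v^3 = 12.5^3 = 1953.125
P_betz = 0.5 * rho * A * v^3 * Cp_max
P_betz = 0.5 * 1.188 * 4439.0 * 1953.125 * 0.5926
P_betz = 3051812.5 W

3051812.5


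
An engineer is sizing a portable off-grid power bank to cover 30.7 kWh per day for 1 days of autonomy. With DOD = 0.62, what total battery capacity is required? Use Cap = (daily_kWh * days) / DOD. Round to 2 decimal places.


Total energy needed = daily * days = 30.7 * 1 = 30.7 kWh
Account for depth of discharge:
  Cap = total_energy / DOD = 30.7 / 0.62
  Cap = 49.52 kWh

49.52


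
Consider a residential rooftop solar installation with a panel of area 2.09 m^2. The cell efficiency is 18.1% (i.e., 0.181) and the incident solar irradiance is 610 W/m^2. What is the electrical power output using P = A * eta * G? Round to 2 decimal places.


Use the solar power formula P = A * eta * G.
Given: A = 2.09 m^2, eta = 0.181, G = 610 W/m^2
P = 2.09 * 0.181 * 610
P = 230.76 W

230.76


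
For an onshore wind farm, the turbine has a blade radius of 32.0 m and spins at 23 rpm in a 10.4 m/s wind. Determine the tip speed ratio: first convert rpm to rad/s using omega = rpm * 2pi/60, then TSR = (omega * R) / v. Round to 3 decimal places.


Convert rotational speed to rad/s:
  omega = 23 * 2 * pi / 60 = 2.4086 rad/s
Compute tip speed:
  v_tip = omega * R = 2.4086 * 32.0 = 77.074 m/s
Tip speed ratio:
  TSR = v_tip / v_wind = 77.074 / 10.4 = 7.411

7.411


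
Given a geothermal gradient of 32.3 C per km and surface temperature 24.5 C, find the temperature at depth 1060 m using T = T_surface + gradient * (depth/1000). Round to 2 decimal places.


Convert depth to km: 1060 / 1000 = 1.06 km
Temperature increase = gradient * depth_km = 32.3 * 1.06 = 34.24 C
Temperature at depth = T_surface + delta_T = 24.5 + 34.24
T = 58.74 C

58.74


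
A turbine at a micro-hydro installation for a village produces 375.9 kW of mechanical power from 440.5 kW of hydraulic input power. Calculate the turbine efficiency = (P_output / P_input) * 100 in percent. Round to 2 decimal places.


Turbine efficiency = (output power / input power) * 100
eta = (375.9 / 440.5) * 100
eta = 85.33%

85.33


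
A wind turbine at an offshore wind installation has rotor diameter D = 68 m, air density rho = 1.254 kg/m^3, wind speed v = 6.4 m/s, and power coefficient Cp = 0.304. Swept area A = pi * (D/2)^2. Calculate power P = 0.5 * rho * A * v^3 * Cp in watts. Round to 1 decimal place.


Step 1 -- Compute swept area:
  A = pi * (D/2)^2 = pi * (68/2)^2 = 3631.68 m^2
Step 2 -- Apply wind power equation:
  P = 0.5 * rho * A * v^3 * Cp
  v^3 = 6.4^3 = 262.144
  P = 0.5 * 1.254 * 3631.68 * 262.144 * 0.304
  P = 181463.3 W

181463.3


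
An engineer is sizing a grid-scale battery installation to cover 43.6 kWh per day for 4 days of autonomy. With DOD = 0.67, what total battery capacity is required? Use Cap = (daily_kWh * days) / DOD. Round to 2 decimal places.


Total energy needed = daily * days = 43.6 * 4 = 174.4 kWh
Account for depth of discharge:
  Cap = total_energy / DOD = 174.4 / 0.67
  Cap = 260.30 kWh

260.30


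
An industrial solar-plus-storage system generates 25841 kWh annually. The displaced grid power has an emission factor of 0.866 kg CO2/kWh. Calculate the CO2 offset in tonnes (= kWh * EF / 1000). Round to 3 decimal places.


CO2 offset in kg = generation * emission_factor
CO2 offset = 25841 * 0.866 = 22378.31 kg
Convert to tonnes:
  CO2 offset = 22378.31 / 1000 = 22.378 tonnes

22.378


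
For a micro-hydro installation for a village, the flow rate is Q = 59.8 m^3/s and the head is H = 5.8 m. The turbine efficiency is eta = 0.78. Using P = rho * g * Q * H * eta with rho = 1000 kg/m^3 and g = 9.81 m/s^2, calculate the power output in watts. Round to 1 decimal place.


Apply the hydropower formula P = rho * g * Q * H * eta
rho * g = 1000 * 9.81 = 9810.0
P = 9810.0 * 59.8 * 5.8 * 0.78
P = 2653950.3 W

2653950.3


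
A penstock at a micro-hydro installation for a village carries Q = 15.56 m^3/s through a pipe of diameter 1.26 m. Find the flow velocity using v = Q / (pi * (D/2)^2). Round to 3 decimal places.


Compute pipe cross-sectional area:
  A = pi * (D/2)^2 = pi * (1.26/2)^2 = 1.2469 m^2
Calculate velocity:
  v = Q / A = 15.56 / 1.2469
  v = 12.479 m/s

12.479


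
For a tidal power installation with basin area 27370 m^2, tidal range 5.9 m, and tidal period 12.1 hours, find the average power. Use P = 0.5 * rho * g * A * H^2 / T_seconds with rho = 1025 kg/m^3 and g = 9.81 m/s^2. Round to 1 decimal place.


Convert period to seconds: T = 12.1 * 3600 = 43560.0 s
H^2 = 5.9^2 = 34.81
P = 0.5 * rho * g * A * H^2 / T
P = 0.5 * 1025 * 9.81 * 27370 * 34.81 / 43560.0
P = 109964.8 W

109964.8


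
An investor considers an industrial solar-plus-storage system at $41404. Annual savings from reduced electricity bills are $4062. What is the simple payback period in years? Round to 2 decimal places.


Simple payback period = initial cost / annual savings
Payback = 41404 / 4062
Payback = 10.19 years

10.19


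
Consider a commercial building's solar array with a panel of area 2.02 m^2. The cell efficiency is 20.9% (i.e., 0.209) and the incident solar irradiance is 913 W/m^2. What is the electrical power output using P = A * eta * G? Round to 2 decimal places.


Use the solar power formula P = A * eta * G.
Given: A = 2.02 m^2, eta = 0.209, G = 913 W/m^2
P = 2.02 * 0.209 * 913
P = 385.45 W

385.45


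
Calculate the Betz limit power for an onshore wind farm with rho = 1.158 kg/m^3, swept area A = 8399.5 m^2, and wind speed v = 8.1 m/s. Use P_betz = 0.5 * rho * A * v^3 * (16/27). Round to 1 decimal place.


The Betz coefficient Cp_max = 16/27 = 0.5926
v^3 = 8.1^3 = 531.441
P_betz = 0.5 * rho * A * v^3 * Cp_max
P_betz = 0.5 * 1.158 * 8399.5 * 531.441 * 0.5926
P_betz = 1531592.6 W

1531592.6


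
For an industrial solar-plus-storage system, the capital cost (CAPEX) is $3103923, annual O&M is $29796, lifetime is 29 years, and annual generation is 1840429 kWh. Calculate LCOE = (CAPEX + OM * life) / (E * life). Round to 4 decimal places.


Total cost = CAPEX + OM * lifetime = 3103923 + 29796 * 29 = 3103923 + 864084 = 3968007
Total generation = annual * lifetime = 1840429 * 29 = 53372441 kWh
LCOE = 3968007 / 53372441
LCOE = 0.0743 $/kWh

0.0743


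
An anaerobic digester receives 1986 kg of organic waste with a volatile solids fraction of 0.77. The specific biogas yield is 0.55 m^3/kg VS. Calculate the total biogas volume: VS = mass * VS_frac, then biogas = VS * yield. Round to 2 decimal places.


Compute volatile solids:
  VS = mass * VS_fraction = 1986 * 0.77 = 1529.22 kg
Calculate biogas volume:
  Biogas = VS * specific_yield = 1529.22 * 0.55
  Biogas = 841.07 m^3

841.07


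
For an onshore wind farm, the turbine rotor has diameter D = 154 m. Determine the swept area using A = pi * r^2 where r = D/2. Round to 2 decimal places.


Compute the rotor radius:
  r = D / 2 = 154 / 2 = 77.0 m
Calculate swept area:
  A = pi * r^2 = pi * 77.0^2
  A = 18626.50 m^2

18626.50


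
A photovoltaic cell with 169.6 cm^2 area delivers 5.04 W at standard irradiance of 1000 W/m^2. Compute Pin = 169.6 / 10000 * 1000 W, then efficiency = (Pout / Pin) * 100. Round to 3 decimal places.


First compute the input power:
  Pin = area_cm2 / 10000 * G = 169.6 / 10000 * 1000 = 16.96 W
Then compute efficiency:
  Efficiency = (Pout / Pin) * 100 = (5.04 / 16.96) * 100
  Efficiency = 29.717%

29.717


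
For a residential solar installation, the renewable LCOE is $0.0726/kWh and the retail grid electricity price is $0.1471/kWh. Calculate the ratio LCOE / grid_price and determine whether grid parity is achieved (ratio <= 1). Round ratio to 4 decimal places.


Compare LCOE to grid price:
  LCOE = $0.0726/kWh, Grid price = $0.1471/kWh
  Ratio = LCOE / grid_price = 0.0726 / 0.1471 = 0.4935
  Grid parity achieved (ratio <= 1)? yes

0.4935


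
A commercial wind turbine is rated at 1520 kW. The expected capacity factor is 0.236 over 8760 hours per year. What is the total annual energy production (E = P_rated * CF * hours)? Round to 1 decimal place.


Annual energy = rated_kW * capacity_factor * hours_per_year
Given: P_rated = 1520 kW, CF = 0.236, hours = 8760
E = 1520 * 0.236 * 8760
E = 3142387.2 kWh

3142387.2


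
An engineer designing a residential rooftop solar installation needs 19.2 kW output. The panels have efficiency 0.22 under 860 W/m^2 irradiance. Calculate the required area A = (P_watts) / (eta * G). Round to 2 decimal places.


Convert target power to watts: P = 19.2 * 1000 = 19200.0 W
Compute denominator: eta * G = 0.22 * 860 = 189.2
Required area A = P / (eta * G) = 19200.0 / 189.2
A = 101.48 m^2

101.48


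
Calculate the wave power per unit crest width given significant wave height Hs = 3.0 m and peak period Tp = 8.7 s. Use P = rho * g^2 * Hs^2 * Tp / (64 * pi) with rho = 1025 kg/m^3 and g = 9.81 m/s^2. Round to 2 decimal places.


Apply wave power formula:
  g^2 = 9.81^2 = 96.2361
  Hs^2 = 3.0^2 = 9.0
  Numerator = rho * g^2 * Hs^2 * Tp = 1025 * 96.2361 * 9.0 * 8.7 = 7723668.8
  Denominator = 64 * pi = 201.0619
  P = 7723668.8 / 201.0619 = 38414.38 W/m

38414.38


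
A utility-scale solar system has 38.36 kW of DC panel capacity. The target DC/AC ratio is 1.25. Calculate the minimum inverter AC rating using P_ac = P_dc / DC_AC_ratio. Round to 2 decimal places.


The inverter AC capacity is determined by the DC/AC ratio.
Given: P_dc = 38.36 kW, DC/AC ratio = 1.25
P_ac = P_dc / ratio = 38.36 / 1.25
P_ac = 30.69 kW

30.69
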